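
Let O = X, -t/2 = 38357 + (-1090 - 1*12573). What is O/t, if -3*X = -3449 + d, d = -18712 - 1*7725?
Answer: -4981/24694 ≈ -0.20171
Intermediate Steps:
d = -26437 (d = -18712 - 7725 = -26437)
X = 9962 (X = -(-3449 - 26437)/3 = -⅓*(-29886) = 9962)
t = -49388 (t = -2*(38357 + (-1090 - 1*12573)) = -2*(38357 + (-1090 - 12573)) = -2*(38357 - 13663) = -2*24694 = -49388)
O = 9962
O/t = 9962/(-49388) = 9962*(-1/49388) = -4981/24694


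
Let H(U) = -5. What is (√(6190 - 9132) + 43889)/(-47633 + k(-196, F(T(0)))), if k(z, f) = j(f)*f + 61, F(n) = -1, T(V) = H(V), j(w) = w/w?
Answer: -43889/47573 - I*√2942/47573 ≈ -0.92256 - 0.0011401*I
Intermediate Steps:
j(w) = 1
T(V) = -5
k(z, f) = 61 + f (k(z, f) = 1*f + 61 = f + 61 = 61 + f)
(√(6190 - 9132) + 43889)/(-47633 + k(-196, F(T(0)))) = (√(6190 - 9132) + 43889)/(-47633 + (61 - 1)) = (√(-2942) + 43889)/(-47633 + 60) = (I*√2942 + 43889)/(-47573) = (43889 + I*√2942)*(-1/47573) = -43889/47573 - I*√2942/47573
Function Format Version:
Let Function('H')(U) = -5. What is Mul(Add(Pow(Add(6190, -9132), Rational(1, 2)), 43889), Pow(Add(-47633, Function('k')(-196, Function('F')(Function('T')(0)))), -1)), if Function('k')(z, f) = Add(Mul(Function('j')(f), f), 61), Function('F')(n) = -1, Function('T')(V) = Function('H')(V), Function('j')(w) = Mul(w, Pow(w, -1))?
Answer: Add(Rational(-43889, 47573), Mul(Rational(-1, 47573), I, Pow(2942, Rational(1, 2)))) ≈ Add(-0.92256, Mul(-0.0011401, I))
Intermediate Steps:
Function('j')(w) = 1
Function('T')(V) = -5
Function('k')(z, f) = Add(61, f) (Function('k')(z, f) = Add(Mul(1, f), 61) = Add(f, 61) = Add(61, f))
Mul(Add(Pow(Add(6190, -9132), Rational(1, 2)), 43889), Pow(Add(-47633, Function('k')(-196, Function('F')(Function('T')(0)))), -1)) = Mul(Add(Pow(Add(6190, -9132), Rational(1, 2)), 43889), Pow(Add(-47633, Add(61, -1)), -1)) = Mul(Add(Pow(-2942, Rational(1, 2)), 43889), Pow(Add(-47633, 60), -1)) = Mul(Add(Mul(I, Pow(2942, Rational(1, 2))), 43889), Pow(-47573, -1)) = Mul(Add(43889, Mul(I, Pow(2942, Rational(1, 2)))), Rational(-1, 47573)) = Add(Rational(-43889, 47573), Mul(Rational(-1, 47573), I, Pow(2942, Rational(1, 2))))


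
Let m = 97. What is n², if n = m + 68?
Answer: 27225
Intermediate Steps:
n = 165 (n = 97 + 68 = 165)
n² = 165² = 27225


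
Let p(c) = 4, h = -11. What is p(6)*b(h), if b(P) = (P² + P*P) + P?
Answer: 924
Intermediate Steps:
b(P) = P + 2*P² (b(P) = (P² + P²) + P = 2*P² + P = P + 2*P²)
p(6)*b(h) = 4*(-11*(1 + 2*(-11))) = 4*(-11*(1 - 22)) = 4*(-11*(-21)) = 4*231 = 924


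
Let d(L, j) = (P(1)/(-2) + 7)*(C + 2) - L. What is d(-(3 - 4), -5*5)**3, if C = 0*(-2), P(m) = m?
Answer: 1728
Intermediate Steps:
C = 0
d(L, j) = 13 - L (d(L, j) = (1/(-2) + 7)*(0 + 2) - L = (1*(-1/2) + 7)*2 - L = (-1/2 + 7)*2 - L = (13/2)*2 - L = 13 - L)
d(-(3 - 4), -5*5)**3 = (13 - (-1)*(3 - 4))**3 = (13 - (-1)*(-1))**3 = (13 - 1*1)**3 = (13 - 1)**3 = 12**3 = 1728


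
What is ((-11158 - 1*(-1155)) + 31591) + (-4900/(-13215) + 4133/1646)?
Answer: 93928496863/4350378 ≈ 21591.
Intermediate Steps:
((-11158 - 1*(-1155)) + 31591) + (-4900/(-13215) + 4133/1646) = ((-11158 + 1155) + 31591) + (-4900*(-1/13215) + 4133*(1/1646)) = (-10003 + 31591) + (980/2643 + 4133/1646) = 21588 + 12536599/4350378 = 93928496863/4350378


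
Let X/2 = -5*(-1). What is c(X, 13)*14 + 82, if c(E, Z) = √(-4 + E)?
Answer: 82 + 14*√6 ≈ 116.29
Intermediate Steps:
X = 10 (X = 2*(-5*(-1)) = 2*5 = 10)
c(X, 13)*14 + 82 = √(-4 + 10)*14 + 82 = √6*14 + 82 = 14*√6 + 82 = 82 + 14*√6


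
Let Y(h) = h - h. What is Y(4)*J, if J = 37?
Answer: 0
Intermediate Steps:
Y(h) = 0
Y(4)*J = 0*37 = 0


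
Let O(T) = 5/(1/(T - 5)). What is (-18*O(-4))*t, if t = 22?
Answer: 17820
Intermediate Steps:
O(T) = -25 + 5*T (O(T) = 5/(1/(-5 + T)) = 5*(-5 + T) = -25 + 5*T)
(-18*O(-4))*t = -18*(-25 + 5*(-4))*22 = -18*(-25 - 20)*22 = -18*(-45)*22 = 810*22 = 17820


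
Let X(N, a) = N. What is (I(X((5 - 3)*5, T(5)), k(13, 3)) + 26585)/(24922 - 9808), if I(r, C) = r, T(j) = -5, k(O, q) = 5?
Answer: 8865/5038 ≈ 1.7596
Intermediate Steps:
(I(X((5 - 3)*5, T(5)), k(13, 3)) + 26585)/(24922 - 9808) = ((5 - 3)*5 + 26585)/(24922 - 9808) = (2*5 + 26585)/15114 = (10 + 26585)*(1/15114) = 26595*(1/15114) = 8865/5038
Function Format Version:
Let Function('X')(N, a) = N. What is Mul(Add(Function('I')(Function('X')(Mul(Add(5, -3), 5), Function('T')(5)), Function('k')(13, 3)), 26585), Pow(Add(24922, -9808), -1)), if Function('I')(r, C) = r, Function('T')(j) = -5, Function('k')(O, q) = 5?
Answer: Rational(8865, 5038) ≈ 1.7596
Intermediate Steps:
Mul(Add(Function('I')(Function('X')(Mul(Add(5, -3), 5), Function('T')(5)), Function('k')(13, 3)), 26585), Pow(Add(24922, -9808), -1)) = Mul(Add(Mul(Add(5, -3), 5), 26585), Pow(Add(24922, -9808), -1)) = Mul(Add(Mul(2, 5), 26585), Pow(15114, -1)) = Mul(Add(10, 26585), Rational(1, 15114)) = Mul(26595, Rational(1, 15114)) = Rational(8865, 5038)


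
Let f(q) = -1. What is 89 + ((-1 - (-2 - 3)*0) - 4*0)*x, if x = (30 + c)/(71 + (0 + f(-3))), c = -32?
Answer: 3116/35 ≈ 89.029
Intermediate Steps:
x = -1/35 (x = (30 - 32)/(71 + (0 - 1)) = -2/(71 - 1) = -2/70 = -2*1/70 = -1/35 ≈ -0.028571)
89 + ((-1 - (-2 - 3)*0) - 4*0)*x = 89 + ((-1 - (-2 - 3)*0) - 4*0)*(-1/35) = 89 + ((-1 - (-5)*0) + 0)*(-1/35) = 89 + ((-1 - 1*0) + 0)*(-1/35) = 89 + ((-1 + 0) + 0)*(-1/35) = 89 + (-1 + 0)*(-1/35) = 89 - 1*(-1/35) = 89 + 1/35 = 3116/35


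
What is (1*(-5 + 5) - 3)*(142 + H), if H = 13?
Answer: -465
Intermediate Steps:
(1*(-5 + 5) - 3)*(142 + H) = (1*(-5 + 5) - 3)*(142 + 13) = (1*0 - 3)*155 = (0 - 3)*155 = -3*155 = -465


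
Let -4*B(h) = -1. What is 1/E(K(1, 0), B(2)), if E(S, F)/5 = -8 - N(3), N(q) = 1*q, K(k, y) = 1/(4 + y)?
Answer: -1/55 ≈ -0.018182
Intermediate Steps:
N(q) = q
B(h) = ¼ (B(h) = -¼*(-1) = ¼)
E(S, F) = -55 (E(S, F) = 5*(-8 - 1*3) = 5*(-8 - 3) = 5*(-11) = -55)
1/E(K(1, 0), B(2)) = 1/(-55) = -1/55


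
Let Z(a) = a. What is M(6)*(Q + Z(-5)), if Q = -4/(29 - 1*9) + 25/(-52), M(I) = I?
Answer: -4431/130 ≈ -34.085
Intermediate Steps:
Q = -177/260 (Q = -4/(29 - 9) + 25*(-1/52) = -4/20 - 25/52 = -4*1/20 - 25/52 = -⅕ - 25/52 = -177/260 ≈ -0.68077)
M(6)*(Q + Z(-5)) = 6*(-177/260 - 5) = 6*(-1477/260) = -4431/130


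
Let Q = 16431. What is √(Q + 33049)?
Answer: 2*√12370 ≈ 222.44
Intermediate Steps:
√(Q + 33049) = √(16431 + 33049) = √49480 = 2*√12370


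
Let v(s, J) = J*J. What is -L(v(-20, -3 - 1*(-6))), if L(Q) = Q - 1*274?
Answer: 265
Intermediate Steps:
v(s, J) = J²
L(Q) = -274 + Q (L(Q) = Q - 274 = -274 + Q)
-L(v(-20, -3 - 1*(-6))) = -(-274 + (-3 - 1*(-6))²) = -(-274 + (-3 + 6)²) = -(-274 + 3²) = -(-274 + 9) = -1*(-265) = 265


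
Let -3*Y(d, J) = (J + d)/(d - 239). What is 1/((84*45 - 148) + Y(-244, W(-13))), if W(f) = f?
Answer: 1449/5262511 ≈ 0.00027534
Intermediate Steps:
Y(d, J) = -(J + d)/(3*(-239 + d)) (Y(d, J) = -(J + d)/(3*(d - 239)) = -(J + d)/(3*(-239 + d)))
1/((84*45 - 148) + Y(-244, W(-13))) = 1/((84*45 - 148) + (-1*(-13) - 1*(-244))/(3*(-239 - 244))) = 1/((3780 - 148) + (1/3)*(13 + 244)/(-483)) = 1/(3632 + (1/3)*(-1/483)*257) = 1/(3632 - 257/1449) = 1/(5262511/1449) = 1449/5262511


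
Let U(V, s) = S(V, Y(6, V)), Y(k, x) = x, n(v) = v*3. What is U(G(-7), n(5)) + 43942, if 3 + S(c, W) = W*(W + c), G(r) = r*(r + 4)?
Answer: 44821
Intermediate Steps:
n(v) = 3*v
G(r) = r*(4 + r)
S(c, W) = -3 + W*(W + c)
U(V, s) = -3 + 2*V**2 (U(V, s) = -3 + V**2 + V*V = -3 + V**2 + V**2 = -3 + 2*V**2)
U(G(-7), n(5)) + 43942 = (-3 + 2*(-7*(4 - 7))**2) + 43942 = (-3 + 2*(-7*(-3))**2) + 43942 = (-3 + 2*21**2) + 43942 = (-3 + 2*441) + 43942 = (-3 + 882) + 43942 = 879 + 43942 = 44821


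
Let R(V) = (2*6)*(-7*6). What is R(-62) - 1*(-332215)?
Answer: 331711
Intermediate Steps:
R(V) = -504 (R(V) = 12*(-42) = -504)
R(-62) - 1*(-332215) = -504 - 1*(-332215) = -504 + 332215 = 331711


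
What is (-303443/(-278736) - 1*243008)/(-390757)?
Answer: 67734774445/108918043152 ≈ 0.62189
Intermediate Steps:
(-303443/(-278736) - 1*243008)/(-390757) = (-303443*(-1/278736) - 243008)*(-1/390757) = (303443/278736 - 243008)*(-1/390757) = -67734774445/278736*(-1/390757) = 67734774445/108918043152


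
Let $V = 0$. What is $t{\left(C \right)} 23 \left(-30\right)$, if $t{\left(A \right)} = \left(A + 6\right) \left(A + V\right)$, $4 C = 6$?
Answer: $- \frac{15525}{2} \approx -7762.5$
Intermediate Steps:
$C = \frac{3}{2}$ ($C = \frac{1}{4} \cdot 6 = \frac{3}{2} \approx 1.5$)
$t{\left(A \right)} = A \left(6 + A\right)$ ($t{\left(A \right)} = \left(A + 6\right) \left(A + 0\right) = \left(6 + A\right) A = A \left(6 + A\right)$)
$t{\left(C \right)} 23 \left(-30\right) = \frac{3 \left(6 + \frac{3}{2}\right)}{2} \cdot 23 \left(-30\right) = \frac{3}{2} \cdot \frac{15}{2} \cdot 23 \left(-30\right) = \frac{45}{4} \cdot 23 \left(-30\right) = \frac{1035}{4} \left(-30\right) = - \frac{15525}{2}$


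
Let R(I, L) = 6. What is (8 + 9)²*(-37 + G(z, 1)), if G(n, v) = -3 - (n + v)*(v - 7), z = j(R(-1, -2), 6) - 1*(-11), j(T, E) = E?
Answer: 19652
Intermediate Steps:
z = 17 (z = 6 - 1*(-11) = 6 + 11 = 17)
G(n, v) = -3 - (-7 + v)*(n + v) (G(n, v) = -3 - (n + v)*(-7 + v) = -3 - (-7 + v)*(n + v))
(8 + 9)²*(-37 + G(z, 1)) = (8 + 9)²*(-37 + (-3 - 1*1² + 7*17 + 7*1 - 1*17*1)) = 17²*(-37 + (-3 - 1*1 + 119 + 7 - 17)) = 289*(-37 + (-3 - 1 + 119 + 7 - 17)) = 289*(-37 + 105) = 289*68 = 19652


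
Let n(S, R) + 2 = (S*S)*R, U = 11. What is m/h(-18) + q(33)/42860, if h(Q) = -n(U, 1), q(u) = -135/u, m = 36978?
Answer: -3486730647/11220748 ≈ -310.74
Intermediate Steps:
n(S, R) = -2 + R*S**2 (n(S, R) = -2 + (S*S)*R = -2 + S**2*R = -2 + R*S**2)
h(Q) = -119 (h(Q) = -(-2 + 1*11**2) = -(-2 + 1*121) = -(-2 + 121) = -1*119 = -119)
m/h(-18) + q(33)/42860 = 36978/(-119) - 135/33/42860 = 36978*(-1/119) - 135*1/33*(1/42860) = -36978/119 - 45/11*1/42860 = -36978/119 - 9/94292 = -3486730647/11220748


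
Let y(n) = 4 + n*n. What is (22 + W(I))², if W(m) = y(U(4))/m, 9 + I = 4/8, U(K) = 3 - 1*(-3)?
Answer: 86436/289 ≈ 299.09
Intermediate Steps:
U(K) = 6 (U(K) = 3 + 3 = 6)
I = -17/2 (I = -9 + 4/8 = -9 + 4*(⅛) = -9 + ½ = -17/2 ≈ -8.5000)
y(n) = 4 + n²
W(m) = 40/m (W(m) = (4 + 6²)/m = (4 + 36)/m = 40/m)
(22 + W(I))² = (22 + 40/(-17/2))² = (22 + 40*(-2/17))² = (22 - 80/17)² = (294/17)² = 86436/289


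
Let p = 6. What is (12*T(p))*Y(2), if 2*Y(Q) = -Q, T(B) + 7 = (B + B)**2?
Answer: -1644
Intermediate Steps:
T(B) = -7 + 4*B**2 (T(B) = -7 + (B + B)**2 = -7 + (2*B)**2 = -7 + 4*B**2)
Y(Q) = -Q/2 (Y(Q) = (-Q)/2 = -Q/2)
(12*T(p))*Y(2) = (12*(-7 + 4*6**2))*(-1/2*2) = (12*(-7 + 4*36))*(-1) = (12*(-7 + 144))*(-1) = (12*137)*(-1) = 1644*(-1) = -1644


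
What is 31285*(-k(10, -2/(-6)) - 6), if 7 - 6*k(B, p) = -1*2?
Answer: -469275/2 ≈ -2.3464e+5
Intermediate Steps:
k(B, p) = 3/2 (k(B, p) = 7/6 - (-1)*2/6 = 7/6 - 1/6*(-2) = 7/6 + 1/3 = 3/2)
31285*(-k(10, -2/(-6)) - 6) = 31285*(-1*3/2 - 6) = 31285*(-3/2 - 6) = 31285*(-15/2) = -469275/2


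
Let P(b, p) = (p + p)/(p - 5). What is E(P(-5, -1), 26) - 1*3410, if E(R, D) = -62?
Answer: -3472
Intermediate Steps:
P(b, p) = 2*p/(-5 + p) (P(b, p) = (2*p)/(-5 + p) = 2*p/(-5 + p))
E(P(-5, -1), 26) - 1*3410 = -62 - 1*3410 = -62 - 3410 = -3472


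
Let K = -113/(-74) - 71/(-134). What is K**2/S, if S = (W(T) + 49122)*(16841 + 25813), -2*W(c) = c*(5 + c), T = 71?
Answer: 25999801/12169013578579536 ≈ 2.1366e-9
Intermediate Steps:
W(c) = -c*(5 + c)/2
K = 5099/2479 (K = -113*(-1/74) - 71*(-1/134) = 113/74 + 71/134 = 5099/2479 ≈ 2.0569)
S = 1980169296 (S = (-1/2*71*(5 + 71) + 49122)*(16841 + 25813) = (-1/2*71*76 + 49122)*42654 = (-2698 + 49122)*42654 = 46424*42654 = 1980169296)
K**2/S = (5099/2479)**2/1980169296 = (25999801/6145441)*(1/1980169296) = 25999801/12169013578579536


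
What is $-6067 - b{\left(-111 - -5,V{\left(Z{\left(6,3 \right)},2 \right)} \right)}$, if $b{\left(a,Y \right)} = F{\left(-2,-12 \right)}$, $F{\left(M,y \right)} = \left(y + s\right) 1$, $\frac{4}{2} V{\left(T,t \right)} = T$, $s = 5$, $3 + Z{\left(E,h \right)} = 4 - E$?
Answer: $-6060$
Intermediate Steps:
$Z{\left(E,h \right)} = 1 - E$ ($Z{\left(E,h \right)} = -3 - \left(-4 + E\right) = 1 - E$)
$V{\left(T,t \right)} = \frac{T}{2}$
$F{\left(M,y \right)} = 5 + y$ ($F{\left(M,y \right)} = \left(y + 5\right) 1 = \left(5 + y\right) 1 = 5 + y$)
$b{\left(a,Y \right)} = -7$ ($b{\left(a,Y \right)} = 5 - 12 = -7$)
$-6067 - b{\left(-111 - -5,V{\left(Z{\left(6,3 \right)},2 \right)} \right)} = -6067 - -7 = -6067 + 7 = -6060$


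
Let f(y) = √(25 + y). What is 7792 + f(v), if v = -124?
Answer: 7792 + 3*I*√11 ≈ 7792.0 + 9.9499*I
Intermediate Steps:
7792 + f(v) = 7792 + √(25 - 124) = 7792 + √(-99) = 7792 + 3*I*√11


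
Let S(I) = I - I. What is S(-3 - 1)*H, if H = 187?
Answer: 0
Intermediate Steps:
S(I) = 0
S(-3 - 1)*H = 0*187 = 0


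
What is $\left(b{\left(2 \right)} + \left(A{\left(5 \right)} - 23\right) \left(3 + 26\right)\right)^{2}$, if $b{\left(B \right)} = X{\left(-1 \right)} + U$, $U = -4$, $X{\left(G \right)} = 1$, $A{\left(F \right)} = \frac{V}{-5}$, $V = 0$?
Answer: $448900$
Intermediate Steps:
$A{\left(F \right)} = 0$ ($A{\left(F \right)} = \frac{0}{-5} = 0 \left(- \frac{1}{5}\right) = 0$)
$b{\left(B \right)} = -3$ ($b{\left(B \right)} = 1 - 4 = -3$)
$\left(b{\left(2 \right)} + \left(A{\left(5 \right)} - 23\right) \left(3 + 26\right)\right)^{2} = \left(-3 + \left(0 - 23\right) \left(3 + 26\right)\right)^{2} = \left(-3 - 667\right)^{2} = \left(-670\right)^{2} = 448900$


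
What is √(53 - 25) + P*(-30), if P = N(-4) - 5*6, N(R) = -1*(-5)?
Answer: 750 + 2*√7 ≈ 755.29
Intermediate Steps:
N(R) = 5
P = -25 (P = 5 - 5*6 = 5 - 30 = -25)
√(53 - 25) + P*(-30) = √(53 - 25) - 25*(-30) = √28 + 750 = 2*√7 + 750 = 750 + 2*√7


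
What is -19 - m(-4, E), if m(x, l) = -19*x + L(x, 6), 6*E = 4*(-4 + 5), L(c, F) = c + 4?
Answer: -95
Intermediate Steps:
L(c, F) = 4 + c
E = 2/3 (E = (4*(-4 + 5))/6 = (4*1)/6 = (1/6)*4 = 2/3 ≈ 0.66667)
m(x, l) = 4 - 18*x (m(x, l) = -19*x + (4 + x) = 4 - 18*x)
-19 - m(-4, E) = -19 - (4 - 18*(-4)) = -19 - (4 + 72) = -19 - 1*76 = -19 - 76 = -95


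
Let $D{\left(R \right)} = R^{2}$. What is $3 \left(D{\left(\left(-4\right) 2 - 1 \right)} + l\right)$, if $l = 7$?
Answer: $264$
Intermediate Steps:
$3 \left(D{\left(\left(-4\right) 2 - 1 \right)} + l\right) = 3 \left(\left(\left(-4\right) 2 - 1\right)^{2} + 7\right) = 3 \left(\left(-8 - 1\right)^{2} + 7\right) = 3 \left(\left(-9\right)^{2} + 7\right) = 3 \left(81 + 7\right) = 3 \cdot 88 = 264$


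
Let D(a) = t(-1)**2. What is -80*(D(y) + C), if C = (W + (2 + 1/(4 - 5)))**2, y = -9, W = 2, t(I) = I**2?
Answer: -800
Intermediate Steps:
C = 9 (C = (2 + (2 + 1/(4 - 5)))**2 = (2 + (2 + 1/(-1)))**2 = (2 + (2 - 1))**2 = (2 + 1)**2 = 3**2 = 9)
D(a) = 1 (D(a) = ((-1)**2)**2 = 1**2 = 1)
-80*(D(y) + C) = -80*(1 + 9) = -80*10 = -800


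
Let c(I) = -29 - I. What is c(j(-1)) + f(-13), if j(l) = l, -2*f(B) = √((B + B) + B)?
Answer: -28 - I*√39/2 ≈ -28.0 - 3.1225*I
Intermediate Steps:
f(B) = -√3*√B/2 (f(B) = -√((B + B) + B)/2 = -√(2*B + B)/2 = -√3*√B/2)
c(j(-1)) + f(-13) = (-29 - 1*(-1)) - √3*√(-13)/2 = (-29 + 1) - √3*I*√13/2 = -28 - I*√39/2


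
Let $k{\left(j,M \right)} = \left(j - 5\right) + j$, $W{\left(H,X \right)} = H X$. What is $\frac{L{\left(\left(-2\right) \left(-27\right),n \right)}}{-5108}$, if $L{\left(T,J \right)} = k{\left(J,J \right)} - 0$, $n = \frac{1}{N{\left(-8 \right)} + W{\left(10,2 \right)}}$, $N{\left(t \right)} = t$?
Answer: $\frac{29}{30648} \approx 0.00094623$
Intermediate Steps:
$k{\left(j,M \right)} = -5 + 2 j$ ($k{\left(j,M \right)} = \left(-5 + j\right) + j = -5 + 2 j$)
$n = \frac{1}{12}$ ($n = \frac{1}{-8 + 10 \cdot 2} = \frac{1}{-8 + 20} = \frac{1}{12} \approx 0.083333$)
$L{\left(T,J \right)} = -5 + 2 J$ ($L{\left(T,J \right)} = \left(-5 + 2 J\right) - 0 = \left(-5 + 2 J\right) + 0 = -5 + 2 J$)
$\frac{L{\left(\left(-2\right) \left(-27\right),n \right)}}{-5108} = \frac{-5 + 2 \cdot \frac{1}{12}}{-5108} = \left(-5 + \frac{1}{6}\right) \left(- \frac{1}{5108}\right) = \left(- \frac{29}{6}\right) \left(- \frac{1}{5108}\right) = \frac{29}{30648}$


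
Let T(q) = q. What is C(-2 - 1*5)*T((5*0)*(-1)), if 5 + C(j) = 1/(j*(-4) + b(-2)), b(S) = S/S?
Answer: 0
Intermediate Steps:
b(S) = 1
C(j) = -5 + 1/(1 - 4*j) (C(j) = -5 + 1/(j*(-4) + 1) = -5 + 1/(-4*j + 1) = -5 + 1/(1 - 4*j))
C(-2 - 1*5)*T((5*0)*(-1)) = (4*(1 - 5*(-2 - 1*5))/(-1 + 4*(-2 - 1*5)))*((5*0)*(-1)) = (4*(1 - 5*(-2 - 5))/(-1 + 4*(-2 - 5)))*(0*(-1)) = (4*(1 - 5*(-7))/(-1 + 4*(-7)))*0 = (4*(1 + 35)/(-1 - 28))*0 = (4*36/(-29))*0 = (4*(-1/29)*36)*0 = -144/29*0 = 0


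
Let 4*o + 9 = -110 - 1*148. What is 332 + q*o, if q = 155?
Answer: -40057/4 ≈ -10014.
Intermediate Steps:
o = -267/4 (o = -9/4 + (-110 - 1*148)/4 = -9/4 + (-110 - 148)/4 = -9/4 + (¼)*(-258) = -9/4 - 129/2 = -267/4 ≈ -66.750)
332 + q*o = 332 + 155*(-267/4) = 332 - 41385/4 = -40057/4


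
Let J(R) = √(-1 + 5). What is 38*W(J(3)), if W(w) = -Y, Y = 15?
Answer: -570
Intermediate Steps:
J(R) = 2 (J(R) = √4 = 2)
W(w) = -15 (W(w) = -1*15 = -15)
38*W(J(3)) = 38*(-15) = -570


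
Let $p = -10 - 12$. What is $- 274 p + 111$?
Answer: $6139$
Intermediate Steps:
$p = -22$ ($p = -10 - 12 = -22$)
$- 274 p + 111 = \left(-274\right) \left(-22\right) + 111 = 6028 + 111 = 6139$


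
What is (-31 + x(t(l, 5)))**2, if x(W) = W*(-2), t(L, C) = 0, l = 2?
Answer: 961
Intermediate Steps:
x(W) = -2*W
(-31 + x(t(l, 5)))**2 = (-31 - 2*0)**2 = (-31 + 0)**2 = (-31)**2 = 961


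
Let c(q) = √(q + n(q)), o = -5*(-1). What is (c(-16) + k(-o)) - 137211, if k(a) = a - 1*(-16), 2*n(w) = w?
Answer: -137200 + 2*I*√6 ≈ -1.372e+5 + 4.899*I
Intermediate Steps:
n(w) = w/2
o = 5
k(a) = 16 + a (k(a) = a + 16 = 16 + a)
c(q) = √6*√q/2 (c(q) = √(q + q/2) = √(3*q/2) = √6*√q/2)
(c(-16) + k(-o)) - 137211 = (√6*√(-16)/2 + (16 - 1*5)) - 137211 = (√6*(4*I)/2 + (16 - 5)) - 137211 = (2*I*√6 + 11) - 137211 = (11 + 2*I*√6) - 137211 = -137200 + 2*I*√6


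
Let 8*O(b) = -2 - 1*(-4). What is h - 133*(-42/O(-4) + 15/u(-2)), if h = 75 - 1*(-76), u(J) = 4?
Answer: 87985/4 ≈ 21996.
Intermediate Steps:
h = 151 (h = 75 + 76 = 151)
O(b) = ¼ (O(b) = (-2 - 1*(-4))/8 = (-2 + 4)/8 = (⅛)*2 = ¼)
h - 133*(-42/O(-4) + 15/u(-2)) = 151 - 133*(-42/¼ + 15/4) = 151 - 133*(-42*4 + 15*(¼)) = 151 - 133*(-168 + 15/4) = 151 - 133*(-657/4) = 151 + 87381/4 = 87985/4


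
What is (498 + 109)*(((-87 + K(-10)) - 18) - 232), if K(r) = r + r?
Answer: -216699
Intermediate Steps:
K(r) = 2*r
(498 + 109)*(((-87 + K(-10)) - 18) - 232) = (498 + 109)*(((-87 + 2*(-10)) - 18) - 232) = 607*(((-87 - 20) - 18) - 232) = 607*((-107 - 18) - 232) = 607*(-125 - 232) = 607*(-357) = -216699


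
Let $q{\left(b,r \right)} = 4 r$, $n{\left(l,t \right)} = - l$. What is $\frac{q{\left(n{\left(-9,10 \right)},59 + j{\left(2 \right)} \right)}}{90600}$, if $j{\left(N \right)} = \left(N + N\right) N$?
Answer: $\frac{67}{22650} \approx 0.0029581$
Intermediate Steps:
$j{\left(N \right)} = 2 N^{2}$ ($j{\left(N \right)} = 2 N N = 2 N^{2}$)
$\frac{q{\left(n{\left(-9,10 \right)},59 + j{\left(2 \right)} \right)}}{90600} = \frac{4 \left(59 + 2 \cdot 2^{2}\right)}{90600} = 4 \left(59 + 2 \cdot 4\right) \frac{1}{90600} = 4 \left(59 + 8\right) \frac{1}{90600} = 4 \cdot 67 \cdot \frac{1}{90600} = 268 \cdot \frac{1}{90600} = \frac{67}{22650}$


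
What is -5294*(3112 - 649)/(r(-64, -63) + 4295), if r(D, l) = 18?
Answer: -13039122/4313 ≈ -3023.2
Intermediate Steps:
-5294*(3112 - 649)/(r(-64, -63) + 4295) = -5294*(3112 - 649)/(18 + 4295) = -5294/(4313/2463) = -5294/(4313*(1/2463)) = -5294/4313/2463 = -5294*2463/4313 = -13039122/4313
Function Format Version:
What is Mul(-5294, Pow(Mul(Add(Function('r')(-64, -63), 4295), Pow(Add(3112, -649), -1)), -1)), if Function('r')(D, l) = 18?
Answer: Rational(-13039122, 4313) ≈ -3023.2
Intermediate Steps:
Mul(-5294, Pow(Mul(Add(Function('r')(-64, -63), 4295), Pow(Add(3112, -649), -1)), -1)) = Mul(-5294, Pow(Mul(Add(18, 4295), Pow(Add(3112, -649), -1)), -1)) = Mul(-5294, Pow(Mul(4313, Pow(2463, -1)), -1)) = Mul(-5294, Pow(Mul(4313, Rational(1, 2463)), -1)) = Mul(-5294, Pow(Rational(4313, 2463), -1)) = Mul(-5294, Rational(2463, 4313)) = Rational(-13039122, 4313)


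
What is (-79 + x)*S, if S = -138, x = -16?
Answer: 13110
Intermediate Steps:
(-79 + x)*S = (-79 - 16)*(-138) = -95*(-138) = 13110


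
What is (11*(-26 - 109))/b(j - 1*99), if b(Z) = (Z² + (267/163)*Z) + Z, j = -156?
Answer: -16137/699295 ≈ -0.023076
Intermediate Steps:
b(Z) = Z² + 430*Z/163 (b(Z) = (Z² + (267*(1/163))*Z) + Z = (Z² + 267*Z/163) + Z = Z² + 430*Z/163)
(11*(-26 - 109))/b(j - 1*99) = (11*(-26 - 109))/(((-156 - 1*99)*(430 + 163*(-156 - 1*99))/163)) = (11*(-135))/(((-156 - 99)*(430 + 163*(-156 - 99))/163)) = -1485*(-163/(255*(430 + 163*(-255)))) = -1485*(-163/(255*(430 - 41565))) = -1485/((1/163)*(-255)*(-41135)) = -1485/10489425/163 = -1485*163/10489425 = -16137/699295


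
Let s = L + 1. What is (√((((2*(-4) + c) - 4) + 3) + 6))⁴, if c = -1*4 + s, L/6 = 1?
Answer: 0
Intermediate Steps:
L = 6 (L = 6*1 = 6)
s = 7 (s = 6 + 1 = 7)
c = 3 (c = -1*4 + 7 = -4 + 7 = 3)
(√((((2*(-4) + c) - 4) + 3) + 6))⁴ = (√((((2*(-4) + 3) - 4) + 3) + 6))⁴ = (√((((-8 + 3) - 4) + 3) + 6))⁴ = (√(((-5 - 4) + 3) + 6))⁴ = (√((-9 + 3) + 6))⁴ = (√(-6 + 6))⁴ = (√0)⁴ = 0⁴ = 0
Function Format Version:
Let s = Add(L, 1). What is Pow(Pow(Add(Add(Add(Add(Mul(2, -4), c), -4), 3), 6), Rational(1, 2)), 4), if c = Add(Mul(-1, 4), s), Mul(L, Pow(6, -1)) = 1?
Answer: 0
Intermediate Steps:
L = 6 (L = Mul(6, 1) = 6)
s = 7 (s = Add(6, 1) = 7)
c = 3 (c = Add(Mul(-1, 4), 7) = Add(-4, 7) = 3)
Pow(Pow(Add(Add(Add(Add(Mul(2, -4), c), -4), 3), 6), Rational(1, 2)), 4) = Pow(Pow(Add(Add(Add(Add(Mul(2, -4), 3), -4), 3), 6), Rational(1, 2)), 4) = Pow(Pow(Add(Add(Add(Add(-8, 3), -4), 3), 6), Rational(1, 2)), 4) = Pow(Pow(Add(Add(Add(-5, -4), 3), 6), Rational(1, 2)), 4) = Pow(Pow(Add(Add(-9, 3), 6), Rational(1, 2)), 4) = Pow(Pow(Add(-6, 6), Rational(1, 2)), 4) = Pow(Pow(0, Rational(1, 2)), 4) = Pow(0, 4) = 0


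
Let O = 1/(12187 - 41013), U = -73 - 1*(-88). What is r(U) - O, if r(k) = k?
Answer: 432391/28826 ≈ 15.000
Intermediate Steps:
U = 15 (U = -73 + 88 = 15)
O = -1/28826 (O = 1/(-28826) = -1/28826 ≈ -3.4691e-5)
r(U) - O = 15 - 1*(-1/28826) = 15 + 1/28826 = 432391/28826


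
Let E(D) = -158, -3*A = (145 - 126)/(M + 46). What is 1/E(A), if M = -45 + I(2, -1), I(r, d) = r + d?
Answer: -1/158 ≈ -0.0063291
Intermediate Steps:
I(r, d) = d + r
M = -44 (M = -45 + (-1 + 2) = -45 + 1 = -44)
A = -19/6 (A = -(145 - 126)/(3*(-44 + 46)) = -19/(3*2) = -1/3*19/2 = -19/6 ≈ -3.1667)
1/E(A) = 1/(-158) = -1/158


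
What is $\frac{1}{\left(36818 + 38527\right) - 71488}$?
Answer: $\frac{1}{3857} \approx 0.00025927$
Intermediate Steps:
$\frac{1}{\left(36818 + 38527\right) - 71488} = \frac{1}{75345 - 71488} = \frac{1}{3857}$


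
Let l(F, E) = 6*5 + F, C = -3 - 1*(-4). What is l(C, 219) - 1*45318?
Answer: -45287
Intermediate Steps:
C = 1 (C = -3 + 4 = 1)
l(F, E) = 30 + F
l(C, 219) - 1*45318 = (30 + 1) - 1*45318 = 31 - 45318 = -45287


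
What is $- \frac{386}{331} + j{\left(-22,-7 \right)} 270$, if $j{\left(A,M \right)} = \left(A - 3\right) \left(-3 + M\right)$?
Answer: $\frac{22342114}{331} \approx 67499.0$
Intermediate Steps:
$j{\left(A,M \right)} = \left(-3 + A\right) \left(-3 + M\right)$
$- \frac{386}{331} + j{\left(-22,-7 \right)} 270 = - \frac{386}{331} + \left(9 - -66 - -21 - -154\right) 270 = \left(-386\right) \frac{1}{331} + \left(9 + 66 + 21 + 154\right) 270 = - \frac{386}{331} + 250 \cdot 270 = - \frac{386}{331} + 67500 = \frac{22342114}{331}$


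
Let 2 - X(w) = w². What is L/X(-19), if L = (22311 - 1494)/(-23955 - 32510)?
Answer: 20817/20270935 ≈ 0.0010269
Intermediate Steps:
L = -20817/56465 (L = 20817/(-56465) = 20817*(-1/56465) = -20817/56465 ≈ -0.36867)
X(w) = 2 - w²
L/X(-19) = -20817/(56465*(2 - 1*(-19)²)) = -20817/(56465*(2 - 1*361)) = -20817/(56465*(2 - 361)) = -20817/56465/(-359) = -20817/56465*(-1/359) = 20817/20270935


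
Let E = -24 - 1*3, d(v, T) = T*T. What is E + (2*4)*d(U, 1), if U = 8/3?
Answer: -19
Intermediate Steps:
U = 8/3 (U = 8*(⅓) = 8/3 ≈ 2.6667)
d(v, T) = T²
E = -27 (E = -24 - 3 = -27)
E + (2*4)*d(U, 1) = -27 + (2*4)*1² = -27 + 8*1 = -27 + 8 = -19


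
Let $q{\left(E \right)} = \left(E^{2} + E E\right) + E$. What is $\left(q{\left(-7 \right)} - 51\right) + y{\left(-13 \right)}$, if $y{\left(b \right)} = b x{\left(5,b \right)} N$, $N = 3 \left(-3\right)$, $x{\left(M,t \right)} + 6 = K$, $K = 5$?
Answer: $-77$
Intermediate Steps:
$x{\left(M,t \right)} = -1$ ($x{\left(M,t \right)} = -6 + 5 = -1$)
$N = -9$
$q{\left(E \right)} = E + 2 E^{2}$ ($q{\left(E \right)} = \left(E^{2} + E^{2}\right) + E = 2 E^{2} + E = E + 2 E^{2}$)
$y{\left(b \right)} = 9 b$ ($y{\left(b \right)} = b \left(-1\right) \left(-9\right) = - b \left(-9\right) = 9 b$)
$\left(q{\left(-7 \right)} - 51\right) + y{\left(-13 \right)} = \left(- 7 \left(1 + 2 \left(-7\right)\right) - 51\right) + 9 \left(-13\right) = \left(- 7 \left(1 - 14\right) - 51\right) - 117 = \left(\left(-7\right) \left(-13\right) - 51\right) - 117 = \left(91 - 51\right) - 117 = 40 - 117 = -77$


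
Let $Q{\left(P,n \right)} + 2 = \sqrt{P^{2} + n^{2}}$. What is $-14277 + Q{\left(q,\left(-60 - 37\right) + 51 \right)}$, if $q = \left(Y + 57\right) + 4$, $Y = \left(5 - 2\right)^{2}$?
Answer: $-14279 + 2 \sqrt{1754} \approx -14195.0$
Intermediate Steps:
$Y = 9$ ($Y = 3^{2} = 9$)
$q = 70$ ($q = \left(9 + 57\right) + 4 = 66 + 4 = 70$)
$Q{\left(P,n \right)} = -2 + \sqrt{P^{2} + n^{2}}$
$-14277 + Q{\left(q,\left(-60 - 37\right) + 51 \right)} = -14277 - \left(2 - \sqrt{70^{2} + \left(\left(-60 - 37\right) + 51\right)^{2}}\right) = -14277 - \left(2 - \sqrt{4900 + \left(-97 + 51\right)^{2}}\right) = -14277 - \left(2 - \sqrt{4900 + \left(-46\right)^{2}}\right) = -14277 - \left(2 - \sqrt{4900 + 2116}\right) = -14277 - \left(2 - \sqrt{7016}\right) = -14277 - \left(2 - 2 \sqrt{1754}\right) = -14279 + 2 \sqrt{1754}$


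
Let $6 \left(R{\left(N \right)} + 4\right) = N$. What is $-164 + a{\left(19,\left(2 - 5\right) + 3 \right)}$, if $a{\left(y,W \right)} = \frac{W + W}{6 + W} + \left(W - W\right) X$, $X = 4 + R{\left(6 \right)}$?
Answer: $-164$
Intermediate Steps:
$R{\left(N \right)} = -4 + \frac{N}{6}$
$X = 1$ ($X = 4 + \left(-4 + \frac{1}{6} \cdot 6\right) = 4 + \left(-4 + 1\right) = 4 - 3 = 1$)
$a{\left(y,W \right)} = \frac{2 W}{6 + W}$ ($a{\left(y,W \right)} = \frac{W + W}{6 + W} + \left(W - W\right) 1 = \frac{2 W}{6 + W} + 0 \cdot 1 = \frac{2 W}{6 + W} + 0 = \frac{2 W}{6 + W}$)
$-164 + a{\left(19,\left(2 - 5\right) + 3 \right)} = -164 + \frac{2 \left(\left(2 - 5\right) + 3\right)}{6 + \left(\left(2 - 5\right) + 3\right)} = -164 + \frac{2 \left(-3 + 3\right)}{6 + \left(-3 + 3\right)} = -164 + 2 \cdot 0 \frac{1}{6 + 0} = -164 + 2 \cdot 0 \cdot \frac{1}{6} = -164 + 0 = -164$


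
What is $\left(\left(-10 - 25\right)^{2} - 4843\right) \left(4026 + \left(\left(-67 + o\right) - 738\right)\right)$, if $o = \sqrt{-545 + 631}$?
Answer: $-11653578 - 3618 \sqrt{86} \approx -1.1687 \cdot 10^{7}$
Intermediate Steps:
$o = \sqrt{86} \approx 9.2736$
$\left(\left(-10 - 25\right)^{2} - 4843\right) \left(4026 + \left(\left(-67 + o\right) - 738\right)\right) = \left(\left(-10 - 25\right)^{2} - 4843\right) \left(4026 - \left(805 - \sqrt{86}\right)\right) = \left(\left(-35\right)^{2} - 4843\right) \left(4026 - \left(805 - \sqrt{86}\right)\right) = \left(1225 - 4843\right) \left(3221 + \sqrt{86}\right) = - 3618 \left(3221 + \sqrt{86}\right) = -11653578 - 3618 \sqrt{86}$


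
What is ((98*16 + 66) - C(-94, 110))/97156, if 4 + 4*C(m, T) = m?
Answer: 31/1816 ≈ 0.017070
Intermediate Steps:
C(m, T) = -1 + m/4
((98*16 + 66) - C(-94, 110))/97156 = ((98*16 + 66) - (-1 + (¼)*(-94)))/97156 = ((1568 + 66) - (-1 - 47/2))*(1/97156) = (1634 - 1*(-49/2))*(1/97156) = (1634 + 49/2)*(1/97156) = (3317/2)*(1/97156) = 31/1816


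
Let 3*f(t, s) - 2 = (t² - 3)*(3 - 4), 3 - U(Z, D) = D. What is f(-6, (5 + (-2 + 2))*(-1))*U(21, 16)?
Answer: 403/3 ≈ 134.33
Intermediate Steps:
U(Z, D) = 3 - D
f(t, s) = 5/3 - t²/3 (f(t, s) = ⅔ + ((t² - 3)*(3 - 4))/3 = ⅔ + ((-3 + t²)*(-1))/3 = ⅔ + (3 - t²)/3 = ⅔ + (1 - t²/3) = 5/3 - t²/3)
f(-6, (5 + (-2 + 2))*(-1))*U(21, 16) = (5/3 - ⅓*(-6)²)*(3 - 1*16) = (5/3 - ⅓*36)*(3 - 16) = (5/3 - 12)*(-13) = -31/3*(-13) = 403/3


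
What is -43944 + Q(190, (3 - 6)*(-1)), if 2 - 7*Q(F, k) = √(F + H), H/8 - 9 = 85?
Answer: -307606/7 - √942/7 ≈ -43948.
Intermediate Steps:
H = 752 (H = 72 + 8*85 = 72 + 680 = 752)
Q(F, k) = 2/7 - √(752 + F)/7 (Q(F, k) = 2/7 - √(F + 752)/7 = 2/7 - √(752 + F)/7)
-43944 + Q(190, (3 - 6)*(-1)) = -43944 + (2/7 - √(752 + 190)/7) = -43944 + (2/7 - √942/7) = -307606/7 - √942/7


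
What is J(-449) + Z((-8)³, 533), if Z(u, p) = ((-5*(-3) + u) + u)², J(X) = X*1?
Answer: 1017632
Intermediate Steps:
J(X) = X
Z(u, p) = (15 + 2*u)² (Z(u, p) = ((15 + u) + u)² = (15 + 2*u)²)
J(-449) + Z((-8)³, 533) = -449 + (15 + 2*(-8)³)² = -449 + (15 + 2*(-512))² = -449 + (15 - 1024)² = -449 + (-1009)² = -449 + 1018081 = 1017632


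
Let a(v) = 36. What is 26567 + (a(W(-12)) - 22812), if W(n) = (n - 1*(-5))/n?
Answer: 3791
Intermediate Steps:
W(n) = (5 + n)/n (W(n) = (n + 5)/n = (5 + n)/n)
26567 + (a(W(-12)) - 22812) = 26567 + (36 - 22812) = 26567 - 22776 = 3791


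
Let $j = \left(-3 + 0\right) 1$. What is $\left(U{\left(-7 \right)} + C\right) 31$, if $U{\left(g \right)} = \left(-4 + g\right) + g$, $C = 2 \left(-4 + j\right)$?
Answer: $-992$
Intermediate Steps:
$j = -3$ ($j = \left(-3\right) 1 = -3$)
$C = -14$ ($C = 2 \left(-4 - 3\right) = 2 \left(-7\right) = -14$)
$U{\left(g \right)} = -4 + 2 g$
$\left(U{\left(-7 \right)} + C\right) 31 = \left(\left(-4 + 2 \left(-7\right)\right) - 14\right) 31 = \left(\left(-4 - 14\right) - 14\right) 31 = \left(-18 - 14\right) 31 = \left(-32\right) 31 = -992$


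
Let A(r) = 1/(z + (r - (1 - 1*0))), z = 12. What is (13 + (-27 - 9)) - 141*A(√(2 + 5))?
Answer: -1391/38 + 47*√7/38 ≈ -33.333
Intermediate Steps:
A(r) = 1/(11 + r) (A(r) = 1/(12 + (r - (1 - 1*0))) = 1/(12 + (r - (1 + 0))) = 1/(12 + (r - 1*1)) = 1/(12 + (r - 1)) = 1/(12 + (-1 + r)) = 1/(11 + r))
(13 + (-27 - 9)) - 141*A(√(2 + 5)) = (13 + (-27 - 9)) - 141/(11 + √(2 + 5)) = (13 - 36) - 141/(11 + √7) = -23 - 141/(11 + √7)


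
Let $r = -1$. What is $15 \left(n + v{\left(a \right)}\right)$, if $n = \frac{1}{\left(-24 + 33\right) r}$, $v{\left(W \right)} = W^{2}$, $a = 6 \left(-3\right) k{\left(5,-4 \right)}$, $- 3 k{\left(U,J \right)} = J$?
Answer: $\frac{25915}{3} \approx 8638.3$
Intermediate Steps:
$k{\left(U,J \right)} = - \frac{J}{3}$
$a = -24$ ($a = 6 \left(-3\right) \left(\left(- \frac{1}{3}\right) \left(-4\right)\right) = \left(-18\right) \frac{4}{3} = -24$)
$n = - \frac{1}{9}$ ($n = \frac{1}{\left(-24 + 33\right) \left(-1\right)} = \frac{1}{9} \left(-1\right) = - \frac{1}{9} \approx -0.11111$)
$15 \left(n + v{\left(a \right)}\right) = 15 \left(- \frac{1}{9} + \left(-24\right)^{2}\right) = 15 \left(- \frac{1}{9} + 576\right) = 15 \cdot \frac{5183}{9} = \frac{25915}{3}$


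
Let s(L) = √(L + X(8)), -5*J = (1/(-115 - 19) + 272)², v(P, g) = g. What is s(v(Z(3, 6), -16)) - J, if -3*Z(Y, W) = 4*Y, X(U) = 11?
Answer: 1328383809/89780 + I*√5 ≈ 14796.0 + 2.2361*I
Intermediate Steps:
Z(Y, W) = -4*Y/3
J = -1328383809/89780 (J = -(1/(-115 - 19) + 272)²/5 = -(1/(-134) + 272)²/5 = -(-1/134 + 272)²/5 = -(36447/134)²/5 = -⅕*1328383809/17956 = -1328383809/89780 ≈ -14796.)
s(L) = √(11 + L) (s(L) = √(L + 11) = √(11 + L))
s(v(Z(3, 6), -16)) - J = √(11 - 16) - 1*(-1328383809/89780) = √(-5) + 1328383809/89780 = I*√5 + 1328383809/89780 = 1328383809/89780 + I*√5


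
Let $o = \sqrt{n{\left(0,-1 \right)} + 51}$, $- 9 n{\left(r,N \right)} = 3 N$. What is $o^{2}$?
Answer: $\frac{154}{3} \approx 51.333$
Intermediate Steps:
$n{\left(r,N \right)} = - \frac{N}{3}$ ($n{\left(r,N \right)} = - \frac{3 N}{9} = - \frac{N}{3}$)
$o = \frac{\sqrt{462}}{3}$ ($o = \sqrt{\left(- \frac{1}{3}\right) \left(-1\right) + 51} = \sqrt{\frac{1}{3} + 51} = \sqrt{\frac{154}{3}} = \frac{\sqrt{462}}{3} \approx 7.1647$)
$o^{2} = \left(\frac{\sqrt{462}}{3}\right)^{2} = \frac{154}{3}$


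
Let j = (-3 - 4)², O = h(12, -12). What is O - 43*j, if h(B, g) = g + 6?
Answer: -2113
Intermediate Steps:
h(B, g) = 6 + g
O = -6 (O = 6 - 12 = -6)
j = 49 (j = (-7)² = 49)
O - 43*j = -6 - 43*49 = -6 - 2107 = -2113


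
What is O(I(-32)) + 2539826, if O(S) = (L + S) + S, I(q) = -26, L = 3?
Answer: 2539777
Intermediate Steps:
O(S) = 3 + 2*S (O(S) = (3 + S) + S = 3 + 2*S)
O(I(-32)) + 2539826 = (3 + 2*(-26)) + 2539826 = (3 - 52) + 2539826 = -49 + 2539826 = 2539777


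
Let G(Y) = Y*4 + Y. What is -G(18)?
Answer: -90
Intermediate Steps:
G(Y) = 5*Y (G(Y) = 4*Y + Y = 5*Y)
-G(18) = -5*18 = -1*90 = -90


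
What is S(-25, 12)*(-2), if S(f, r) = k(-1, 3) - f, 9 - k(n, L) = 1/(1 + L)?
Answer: -135/2 ≈ -67.500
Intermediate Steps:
k(n, L) = 9 - 1/(1 + L)
S(f, r) = 35/4 - f (S(f, r) = (8 + 9*3)/(1 + 3) - f = (8 + 27)/4 - f = (1/4)*35 - f = 35/4 - f)
S(-25, 12)*(-2) = (35/4 - 1*(-25))*(-2) = (35/4 + 25)*(-2) = (135/4)*(-2) = -135/2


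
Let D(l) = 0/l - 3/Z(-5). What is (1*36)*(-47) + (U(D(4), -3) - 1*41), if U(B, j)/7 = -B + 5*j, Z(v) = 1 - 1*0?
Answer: -1817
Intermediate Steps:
Z(v) = 1 (Z(v) = 1 + 0 = 1)
D(l) = -3 (D(l) = 0/l - 3/1 = 0 - 3*1 = 0 - 3 = -3)
U(B, j) = -7*B + 35*j (U(B, j) = 7*(-B + 5*j) = -7*B + 35*j)
(1*36)*(-47) + (U(D(4), -3) - 1*41) = (1*36)*(-47) + ((-7*(-3) + 35*(-3)) - 1*41) = 36*(-47) + ((21 - 105) - 41) = -1692 + (-84 - 41) = -1692 - 125 = -1817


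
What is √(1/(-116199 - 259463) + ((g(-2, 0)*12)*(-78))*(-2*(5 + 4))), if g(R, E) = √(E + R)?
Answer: √(-375662 + 2377622415534912*I*√2)/375662 ≈ 109.15 + 109.15*I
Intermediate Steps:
√(1/(-116199 - 259463) + ((g(-2, 0)*12)*(-78))*(-2*(5 + 4))) = √(1/(-116199 - 259463) + ((√(0 - 2)*12)*(-78))*(-2*(5 + 4))) = √(1/(-375662) + ((√(-2)*12)*(-78))*(-2*9)) = √(-1/375662 + (((I*√2)*12)*(-78))*(-18)) = √(-1/375662 + ((12*I*√2)*(-78))*(-18)) = √(-1/375662 - 936*I*√2*(-18)) = √(-1/375662 + 16848*I*√2)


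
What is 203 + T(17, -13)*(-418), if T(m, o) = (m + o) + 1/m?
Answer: -25391/17 ≈ -1493.6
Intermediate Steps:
T(m, o) = m + o + 1/m
203 + T(17, -13)*(-418) = 203 + (17 - 13 + 1/17)*(-418) = 203 + (69/17)*(-418) = 203 - 28842/17 = -25391/17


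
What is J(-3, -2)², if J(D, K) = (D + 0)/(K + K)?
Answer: 9/16 ≈ 0.56250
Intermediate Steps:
J(D, K) = D/(2*K) (J(D, K) = D/((2*K)) = D*(1/(2*K)) = D/(2*K))
J(-3, -2)² = ((½)*(-3)/(-2))² = ((½)*(-3)*(-½))² = (¾)² = 9/16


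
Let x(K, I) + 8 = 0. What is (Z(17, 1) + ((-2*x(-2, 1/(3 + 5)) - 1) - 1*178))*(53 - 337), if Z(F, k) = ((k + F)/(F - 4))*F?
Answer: 514892/13 ≈ 39607.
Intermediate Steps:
x(K, I) = -8 (x(K, I) = -8 + 0 = -8)
Z(F, k) = F*(F + k)/(-4 + F) (Z(F, k) = ((F + k)/(-4 + F))*F = F*(F + k)/(-4 + F))
(Z(17, 1) + ((-2*x(-2, 1/(3 + 5)) - 1) - 1*178))*(53 - 337) = (17*(17 + 1)/(-4 + 17) + ((-2*(-8) - 1) - 1*178))*(53 - 337) = (17*18/13 + ((16 - 1) - 178))*(-284) = (17*(1/13)*18 + (15 - 178))*(-284) = (306/13 - 163)*(-284) = -1813/13*(-284) = 514892/13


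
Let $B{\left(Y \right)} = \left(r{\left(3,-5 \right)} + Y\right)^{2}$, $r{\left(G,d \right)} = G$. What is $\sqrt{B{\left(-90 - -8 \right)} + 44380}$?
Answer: $\sqrt{50621} \approx 224.99$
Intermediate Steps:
$B{\left(Y \right)} = \left(3 + Y\right)^{2}$
$\sqrt{B{\left(-90 - -8 \right)} + 44380} = \sqrt{\left(3 - 82\right)^{2} + 44380} = \sqrt{\left(-79\right)^{2} + 44380} = \sqrt{6241 + 44380} = \sqrt{50621}$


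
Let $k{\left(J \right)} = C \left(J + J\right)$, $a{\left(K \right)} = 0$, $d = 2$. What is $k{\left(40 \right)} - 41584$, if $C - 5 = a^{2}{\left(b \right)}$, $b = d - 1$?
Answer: $-41184$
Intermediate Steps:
$b = 1$ ($b = 2 - 1 = 1$)
$C = 5$ ($C = 5 + 0^{2} = 5 + 0 = 5$)
$k{\left(J \right)} = 10 J$ ($k{\left(J \right)} = 5 \left(J + J\right) = 5 \cdot 2 J = 10 J$)
$k{\left(40 \right)} - 41584 = 10 \cdot 40 - 41584 = 400 - 41584 = -41184$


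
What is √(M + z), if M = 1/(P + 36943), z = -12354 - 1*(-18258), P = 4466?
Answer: √1124846668937/13803 ≈ 76.838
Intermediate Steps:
z = 5904 (z = -12354 + 18258 = 5904)
M = 1/41409 (M = 1/(4466 + 36943) = 1/41409 ≈ 2.4149e-5)
√(M + z) = √(1/41409 + 5904) = √(244478737/41409) = √1124846668937/13803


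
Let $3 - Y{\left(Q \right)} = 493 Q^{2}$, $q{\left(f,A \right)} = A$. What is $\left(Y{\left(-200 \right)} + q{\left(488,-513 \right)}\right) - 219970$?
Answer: $-19940480$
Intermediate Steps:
$Y{\left(Q \right)} = 3 - 493 Q^{2}$
$\left(Y{\left(-200 \right)} + q{\left(488,-513 \right)}\right) - 219970 = \left(\left(3 - 493 \left(-200\right)^{2}\right) - 513\right) - 219970 = \left(\left(3 - 19720000\right) - 513\right) - 219970 = \left(-19719997 - 513\right) - 219970 = -19720510 - 219970 = -19940480$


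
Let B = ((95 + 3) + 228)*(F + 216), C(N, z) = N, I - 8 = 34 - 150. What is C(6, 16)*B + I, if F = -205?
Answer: 21408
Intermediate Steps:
I = -108 (I = 8 + (34 - 150) = 8 - 116 = -108)
B = 3586 (B = ((95 + 3) + 228)*(-205 + 216) = (98 + 228)*11 = 326*11 = 3586)
C(6, 16)*B + I = 6*3586 - 108 = 21516 - 108 = 21408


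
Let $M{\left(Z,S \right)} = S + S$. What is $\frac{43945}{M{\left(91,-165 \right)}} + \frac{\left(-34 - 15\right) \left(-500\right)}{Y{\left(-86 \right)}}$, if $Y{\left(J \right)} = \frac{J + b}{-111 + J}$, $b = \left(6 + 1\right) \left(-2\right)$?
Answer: $\frac{288791}{6} \approx 48132.0$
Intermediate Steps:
$b = -14$ ($b = 7 \left(-2\right) = -14$)
$M{\left(Z,S \right)} = 2 S$
$Y{\left(J \right)} = \frac{-14 + J}{-111 + J}$ ($Y{\left(J \right)} = \frac{J - 14}{-111 + J} = \frac{-14 + J}{-111 + J}$)
$\frac{43945}{M{\left(91,-165 \right)}} + \frac{\left(-34 - 15\right) \left(-500\right)}{Y{\left(-86 \right)}} = \frac{43945}{2 \left(-165\right)} + \frac{\left(-34 - 15\right) \left(-500\right)}{\frac{1}{-111 - 86} \left(-14 - 86\right)} = \frac{43945}{-330} + \frac{\left(-34 - 15\right) \left(-500\right)}{\frac{1}{-197} \left(-100\right)} = 43945 \left(- \frac{1}{330}\right) + \frac{\left(-49\right) \left(-500\right)}{\left(- \frac{1}{197}\right) \left(-100\right)} = - \frac{799}{6} + \frac{24500}{\frac{100}{197}} = - \frac{799}{6} + 24500 \cdot \frac{197}{100} = - \frac{799}{6} + 48265 = \frac{288791}{6}$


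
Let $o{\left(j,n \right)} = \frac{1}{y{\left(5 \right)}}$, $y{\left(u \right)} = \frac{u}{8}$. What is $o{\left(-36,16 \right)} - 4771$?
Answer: $- \frac{23847}{5} \approx -4769.4$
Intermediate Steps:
$y{\left(u \right)} = \frac{u}{8}$ ($y{\left(u \right)} = u \frac{1}{8} = \frac{u}{8}$)
$o{\left(j,n \right)} = \frac{8}{5}$ ($o{\left(j,n \right)} = \frac{1}{\frac{1}{8} \cdot 5} = \frac{1}{\frac{5}{8}} = \frac{8}{5}$)
$o{\left(-36,16 \right)} - 4771 = \frac{8}{5} - 4771 = - \frac{23847}{5}$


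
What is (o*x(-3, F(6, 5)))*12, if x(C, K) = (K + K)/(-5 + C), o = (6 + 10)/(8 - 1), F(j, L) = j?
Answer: -288/7 ≈ -41.143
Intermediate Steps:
o = 16/7 ≈ 2.2857
x(C, K) = 2*K/(-5 + C) (x(C, K) = (2*K)/(-5 + C) = 2*K/(-5 + C))
(o*x(-3, F(6, 5)))*12 = (16*(2*6/(-5 - 3))/7)*12 = (16*(2*6/(-8))/7)*12 = (16*(2*6*(-1/8))/7)*12 = ((16/7)*(-3/2))*12 = -24/7*12 = -288/7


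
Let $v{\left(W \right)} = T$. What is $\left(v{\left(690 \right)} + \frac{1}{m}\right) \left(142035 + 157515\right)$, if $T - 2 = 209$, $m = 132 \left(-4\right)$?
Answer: $\frac{5561994475}{88} \approx 6.3204 \cdot 10^{7}$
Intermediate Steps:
$m = -528$
$T = 211$ ($T = 2 + 209 = 211$)
$v{\left(W \right)} = 211$
$\left(v{\left(690 \right)} + \frac{1}{m}\right) \left(142035 + 157515\right) = \left(211 + \frac{1}{-528}\right) \left(142035 + 157515\right) = \left(211 - \frac{1}{528}\right) 299550 = \frac{111407}{528} \cdot 299550 = \frac{5561994475}{88}$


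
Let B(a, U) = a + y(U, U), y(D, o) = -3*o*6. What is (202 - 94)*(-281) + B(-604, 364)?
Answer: -37504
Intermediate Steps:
y(D, o) = -18*o
B(a, U) = a - 18*U
(202 - 94)*(-281) + B(-604, 364) = (202 - 94)*(-281) + (-604 - 18*364) = 108*(-281) + (-604 - 6552) = -30348 - 7156 = -37504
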